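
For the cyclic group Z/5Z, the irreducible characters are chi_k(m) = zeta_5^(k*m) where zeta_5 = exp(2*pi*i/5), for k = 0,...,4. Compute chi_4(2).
chi_4(2) = zeta_5^8 = exp(-4*I*pi/5)

Argument: chi_4(2) = zeta_5^(4*2) = zeta_5^8. Since zeta_5^5 = 1, this equals zeta_5^3 = exp(2*pi*i*3/5) = exp(-4*I*pi/5).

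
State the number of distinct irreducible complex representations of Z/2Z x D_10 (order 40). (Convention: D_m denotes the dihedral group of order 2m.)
16

Argument: The number of irreducible complex representations of a finite group equals its number of conjugacy classes. For a direct product, #classes(G x H) = #classes(G) * #classes(H). Z/2Z has 2 classes (abelian), D_10 has 8 classes, so 2 * 8 = 16, so Z/2Z x D_10 (order 40) has exactly 16 irreducible complex representations.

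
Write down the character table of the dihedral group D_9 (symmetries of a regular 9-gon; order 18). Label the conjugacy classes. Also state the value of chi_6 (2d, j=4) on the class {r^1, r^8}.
Conjugacy classes: {e} of size 1, {r^1, r^8} of size 2, {r^2, r^7} of size 2, {r^3, r^6} of size 2, {r^4, r^5} of size 2, {s, sr, ..., sr^8} of size 9.
Character table:
  irrep \ class              {e} (size 1)  {r^1, r^8} (size 2)  {r^2, r^7} (size 2)  {r^3, r^6} (size 2)  {r^4, r^5} (size 2)  {s, sr, ..., sr^8} (size 9)
  chi_1 (triv)               1             1                    1                    1                    1                    1                          
  chi_2 (sign: r->1, s->-1)  1             1                    1                    1                    1                    -1                         
  chi_3 (2d, j=1)            2             2*cos(2*pi/9)        2*cos(4*pi/9)        -1                   -2*cos(pi/9)         0                          
  chi_4 (2d, j=2)            2             2*cos(4*pi/9)        -2*cos(pi/9)         -1                   2*cos(2*pi/9)        0                          
  chi_5 (2d, j=3)            2             -1                   -1                   2                    -1                   0                          
  chi_6 (2d, j=4)            2             -2*cos(pi/9)         2*cos(2*pi/9)        -1                   2*cos(4*pi/9)        0                          

Spot check: chi_6 (2d, j=4) on {r^1, r^8} = -2*cos(pi/9).

Argument: D_9 has order 2*9 = 18 with 6 conjugacy classes, hence 6 irreducibles. Sum of squared dims 1 + 1 + 4 + 4 + 4 + 4 = 18 = |G|. Linear characters come from the abelianisation; the 2-dimensional irreps have character r^k -> 2*cos(2*pi*j*k/9), reflections -> 0.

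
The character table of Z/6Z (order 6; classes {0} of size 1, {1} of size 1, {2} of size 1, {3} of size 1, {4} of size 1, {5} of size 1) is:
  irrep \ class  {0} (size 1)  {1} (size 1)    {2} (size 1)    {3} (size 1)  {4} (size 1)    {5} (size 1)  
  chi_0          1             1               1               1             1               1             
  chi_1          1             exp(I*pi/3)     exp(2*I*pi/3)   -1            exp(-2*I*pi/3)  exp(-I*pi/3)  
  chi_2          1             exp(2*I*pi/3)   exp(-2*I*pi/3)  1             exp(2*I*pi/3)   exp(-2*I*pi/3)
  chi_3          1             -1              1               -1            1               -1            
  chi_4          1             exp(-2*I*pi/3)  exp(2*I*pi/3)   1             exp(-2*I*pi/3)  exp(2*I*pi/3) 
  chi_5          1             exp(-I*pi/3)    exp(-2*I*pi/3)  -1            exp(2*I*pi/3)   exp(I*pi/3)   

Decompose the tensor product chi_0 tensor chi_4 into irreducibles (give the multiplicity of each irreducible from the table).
chi_0 tensor chi_4 = chi_4 (all other irreducibles have multiplicity 0).

Proof sketch: The character of a tensor product is the pointwise product (chi_0 * chi_4)(C) = chi_0(C) * chi_4(C):
  {0}: (1)*(1), {1}: (1)*(exp(-2*I*pi/3)), {2}: (1)*(exp(2*I*pi/3)), {3}: (1)*(1), {4}: (1)*(exp(-2*I*pi/3)), {5}: (1)*(exp(2*I*pi/3))
so (chi_0 * chi_4) takes values
  {0} -> 1, {1} -> exp(-2*I*pi/3), {2} -> exp(2*I*pi/3), {3} -> 1, {4} -> exp(-2*I*pi/3), {5} -> exp(2*I*pi/3).
Now take the inner product of this character with each irreducible chi from the table, <chi_0*chi_4, chi> = (1/6) sum_C |C| (chi_0*chi_4)(C) conj(chi(C)):
  <chi_0*chi_4, chi_0> = (1/6)[1*(1)*conj(1) + 1*(exp(-2*I*pi/3))*conj(1) + 1*(exp(2*I*pi/3))*conj(1) + 1*(1)*conj(1) + 1*(exp(-2*I*pi/3))*conj(1) + 1*(exp(2*I*pi/3))*conj(1)]
      = (1/6)[(1) + (exp(-2*I*pi/3)) + (exp(2*I*pi/3)) + (1) + (exp(-2*I*pi/3)) + (exp(2*I*pi/3))] = 0/6 = 0
  <chi_0*chi_4, chi_1> = (1/6)[1*(1)*conj(1) + 1*(exp(-2*I*pi/3))*conj(exp(I*pi/3)) + 1*(exp(2*I*pi/3))*conj(exp(2*I*pi/3)) + 1*(1)*conj(-1) + 1*(exp(-2*I*pi/3))*conj(exp(-2*I*pi/3)) + 1*(exp(2*I*pi/3))*conj(exp(-I*pi/3))]
      = (1/6)[(1) + (-1) + (1) + (-1) + (1) + (-1)] = 0/6 = 0
  <chi_0*chi_4, chi_2> = (1/6)[1*(1)*conj(1) + 1*(exp(-2*I*pi/3))*conj(exp(2*I*pi/3)) + 1*(exp(2*I*pi/3))*conj(exp(-2*I*pi/3)) + 1*(1)*conj(1) + 1*(exp(-2*I*pi/3))*conj(exp(2*I*pi/3)) + 1*(exp(2*I*pi/3))*conj(exp(-2*I*pi/3))]
      = (1/6)[(1) + (exp(2*I*pi/3)) + (exp(-2*I*pi/3)) + (1) + (exp(2*I*pi/3)) + (exp(-2*I*pi/3))] = 0/6 = 0
  <chi_0*chi_4, chi_3> = (1/6)[1*(1)*conj(1) + 1*(exp(-2*I*pi/3))*conj(-1) + 1*(exp(2*I*pi/3))*conj(1) + 1*(1)*conj(-1) + 1*(exp(-2*I*pi/3))*conj(1) + 1*(exp(2*I*pi/3))*conj(-1)]
      = (1/6)[(1) + (-exp(-2*I*pi/3)) + (exp(2*I*pi/3)) + (-1) + (exp(-2*I*pi/3)) + (-exp(2*I*pi/3))] = 0/6 = 0
  <chi_0*chi_4, chi_4> = (1/6)[1*(1)*conj(1) + 1*(exp(-2*I*pi/3))*conj(exp(-2*I*pi/3)) + 1*(exp(2*I*pi/3))*conj(exp(2*I*pi/3)) + 1*(1)*conj(1) + 1*(exp(-2*I*pi/3))*conj(exp(-2*I*pi/3)) + 1*(exp(2*I*pi/3))*conj(exp(2*I*pi/3))]
      = (1/6)[(1) + (1) + (1) + (1) + (1) + (1)] = 6/6 = 1
  <chi_0*chi_4, chi_5> = (1/6)[1*(1)*conj(1) + 1*(exp(-2*I*pi/3))*conj(exp(-I*pi/3)) + 1*(exp(2*I*pi/3))*conj(exp(-2*I*pi/3)) + 1*(1)*conj(-1) + 1*(exp(-2*I*pi/3))*conj(exp(2*I*pi/3)) + 1*(exp(2*I*pi/3))*conj(exp(I*pi/3))]
      = (1/6)[(1) + (exp(-I*pi/3)) + (exp(-2*I*pi/3)) + (-1) + (exp(2*I*pi/3)) + (exp(I*pi/3))] = 0/6 = 0
(Exp terms are combined using exp(i*s)*conj(exp(i*t)) = exp(i*(s-t)), and sums of them are collapsed using the identity that for every m > 1 the m distinct m-th roots of unity sum to 0, e.g. 1 + exp(2*I*pi/3) + exp(-2*I*pi/3) = 0.)
Hence the multiplicities are chi_4: 1. Dimension check: dim(chi_0)*dim(chi_4) = 1*1 = 1 and sum (mult * dim) = 1*1 = 1.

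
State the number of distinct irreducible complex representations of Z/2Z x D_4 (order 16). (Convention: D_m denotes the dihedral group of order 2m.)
10

Explanation: The number of irreducible complex representations of a finite group equals its number of conjugacy classes. For a direct product, #classes(G x H) = #classes(G) * #classes(H). Z/2Z has 2 classes (abelian), D_4 has 5 classes, so 2 * 5 = 10, so Z/2Z x D_4 (order 16) has exactly 10 irreducible complex representations.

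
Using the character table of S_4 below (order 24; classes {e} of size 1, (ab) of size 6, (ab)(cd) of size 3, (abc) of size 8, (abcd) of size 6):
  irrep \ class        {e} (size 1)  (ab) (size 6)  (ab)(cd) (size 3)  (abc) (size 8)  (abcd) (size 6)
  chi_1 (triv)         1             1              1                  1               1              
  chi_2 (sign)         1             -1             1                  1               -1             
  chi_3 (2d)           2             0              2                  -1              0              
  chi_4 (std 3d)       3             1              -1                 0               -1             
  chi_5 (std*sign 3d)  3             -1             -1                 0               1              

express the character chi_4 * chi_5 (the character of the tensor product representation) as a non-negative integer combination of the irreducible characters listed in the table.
chi_4 tensor chi_5 = chi_2 + chi_3 + chi_4 + chi_5 (all other irreducibles have multiplicity 0).

Explanation: The character of a tensor product is the pointwise product (chi_4 * chi_5)(C) = chi_4(C) * chi_5(C):
  {e}: (3)*(3), (ab): (1)*(-1), (ab)(cd): (-1)*(-1), (abc): (0)*(0), (abcd): (-1)*(1)
so (chi_4 * chi_5) takes values
  {e} -> 9, (ab) -> -1, (ab)(cd) -> 1, (abc) -> 0, (abcd) -> -1.
Now take the inner product of this character with each irreducible chi from the table, <chi_4*chi_5, chi> = (1/24) sum_C |C| (chi_4*chi_5)(C) conj(chi(C)):
  <chi_4*chi_5, chi_1> = (1/24)[1*(9)*conj(1) + 6*(-1)*conj(1) + 3*(1)*conj(1) + 8*(0)*conj(1) + 6*(-1)*conj(1)]
      = (1/24)[(9) + (-6) + (3) + (0) + (-6)] = 0/24 = 0
  <chi_4*chi_5, chi_2> = (1/24)[1*(9)*conj(1) + 6*(-1)*conj(-1) + 3*(1)*conj(1) + 8*(0)*conj(1) + 6*(-1)*conj(-1)]
      = (1/24)[(9) + (6) + (3) + (0) + (6)] = 24/24 = 1
  <chi_4*chi_5, chi_3> = (1/24)[1*(9)*conj(2) + 6*(-1)*conj(0) + 3*(1)*conj(2) + 8*(0)*conj(-1) + 6*(-1)*conj(0)]
      = (1/24)[(18) + (0) + (6) + (0) + (0)] = 24/24 = 1
  <chi_4*chi_5, chi_4> = (1/24)[1*(9)*conj(3) + 6*(-1)*conj(1) + 3*(1)*conj(-1) + 8*(0)*conj(0) + 6*(-1)*conj(-1)]
      = (1/24)[(27) + (-6) + (-3) + (0) + (6)] = 24/24 = 1
  <chi_4*chi_5, chi_5> = (1/24)[1*(9)*conj(3) + 6*(-1)*conj(-1) + 3*(1)*conj(-1) + 8*(0)*conj(0) + 6*(-1)*conj(1)]
      = (1/24)[(27) + (6) + (-3) + (0) + (-6)] = 24/24 = 1
Hence the multiplicities are chi_2: 1, chi_3: 1, chi_4: 1, chi_5: 1. Dimension check: dim(chi_4)*dim(chi_5) = 3*3 = 9 and sum (mult * dim) = 1*1 + 1*2 + 1*3 + 1*3 = 9.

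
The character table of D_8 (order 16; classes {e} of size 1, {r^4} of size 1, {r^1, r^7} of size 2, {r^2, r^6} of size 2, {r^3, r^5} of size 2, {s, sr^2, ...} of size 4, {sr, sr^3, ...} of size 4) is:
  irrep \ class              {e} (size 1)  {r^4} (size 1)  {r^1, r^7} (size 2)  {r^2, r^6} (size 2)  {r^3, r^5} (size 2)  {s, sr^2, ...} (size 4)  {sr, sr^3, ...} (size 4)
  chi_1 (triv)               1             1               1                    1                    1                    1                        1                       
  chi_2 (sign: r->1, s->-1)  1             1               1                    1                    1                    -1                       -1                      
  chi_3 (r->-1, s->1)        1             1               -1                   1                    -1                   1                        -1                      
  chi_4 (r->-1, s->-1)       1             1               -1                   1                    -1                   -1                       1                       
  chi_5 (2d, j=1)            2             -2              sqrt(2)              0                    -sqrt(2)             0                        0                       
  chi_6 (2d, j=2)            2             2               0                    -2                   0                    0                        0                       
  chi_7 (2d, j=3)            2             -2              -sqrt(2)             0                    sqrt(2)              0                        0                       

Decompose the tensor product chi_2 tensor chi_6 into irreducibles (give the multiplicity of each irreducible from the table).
chi_2 tensor chi_6 = chi_6 (all other irreducibles have multiplicity 0).

Details: The character of a tensor product is the pointwise product (chi_2 * chi_6)(C) = chi_2(C) * chi_6(C):
  {e}: (1)*(2), {r^4}: (1)*(2), {r^1, r^7}: (1)*(0), {r^2, r^6}: (1)*(-2), {r^3, r^5}: (1)*(0), {s, sr^2, ...}: (-1)*(0), {sr, sr^3, ...}: (-1)*(0)
so (chi_2 * chi_6) takes values
  {e} -> 2, {r^4} -> 2, {r^1, r^7} -> 0, {r^2, r^6} -> -2, {r^3, r^5} -> 0, {s, sr^2, ...} -> 0, {sr, sr^3, ...} -> 0.
Now take the inner product of this character with each irreducible chi from the table, <chi_2*chi_6, chi> = (1/16) sum_C |C| (chi_2*chi_6)(C) conj(chi(C)):
  <chi_2*chi_6, chi_1> = (1/16)[1*(2)*conj(1) + 1*(2)*conj(1) + 2*(0)*conj(1) + 2*(-2)*conj(1) + 2*(0)*conj(1) + 4*(0)*conj(1) + 4*(0)*conj(1)]
      = (1/16)[(2) + (2) + (0) + (-4) + (0) + (0) + (0)] = 0/16 = 0
  <chi_2*chi_6, chi_2> = (1/16)[1*(2)*conj(1) + 1*(2)*conj(1) + 2*(0)*conj(1) + 2*(-2)*conj(1) + 2*(0)*conj(1) + 4*(0)*conj(-1) + 4*(0)*conj(-1)]
      = (1/16)[(2) + (2) + (0) + (-4) + (0) + (0) + (0)] = 0/16 = 0
  <chi_2*chi_6, chi_3> = (1/16)[1*(2)*conj(1) + 1*(2)*conj(1) + 2*(0)*conj(-1) + 2*(-2)*conj(1) + 2*(0)*conj(-1) + 4*(0)*conj(1) + 4*(0)*conj(-1)]
      = (1/16)[(2) + (2) + (0) + (-4) + (0) + (0) + (0)] = 0/16 = 0
  <chi_2*chi_6, chi_4> = (1/16)[1*(2)*conj(1) + 1*(2)*conj(1) + 2*(0)*conj(-1) + 2*(-2)*conj(1) + 2*(0)*conj(-1) + 4*(0)*conj(-1) + 4*(0)*conj(1)]
      = (1/16)[(2) + (2) + (0) + (-4) + (0) + (0) + (0)] = 0/16 = 0
  <chi_2*chi_6, chi_5> = (1/16)[1*(2)*conj(2) + 1*(2)*conj(-2) + 2*(0)*conj(sqrt(2)) + 2*(-2)*conj(0) + 2*(0)*conj(-sqrt(2)) + 4*(0)*conj(0) + 4*(0)*conj(0)]
      = (1/16)[(4) + (-4) + (0) + (0) + (0) + (0) + (0)] = 0/16 = 0
  <chi_2*chi_6, chi_6> = (1/16)[1*(2)*conj(2) + 1*(2)*conj(2) + 2*(0)*conj(0) + 2*(-2)*conj(-2) + 2*(0)*conj(0) + 4*(0)*conj(0) + 4*(0)*conj(0)]
      = (1/16)[(4) + (4) + (0) + (8) + (0) + (0) + (0)] = 16/16 = 1
  <chi_2*chi_6, chi_7> = (1/16)[1*(2)*conj(2) + 1*(2)*conj(-2) + 2*(0)*conj(-sqrt(2)) + 2*(-2)*conj(0) + 2*(0)*conj(sqrt(2)) + 4*(0)*conj(0) + 4*(0)*conj(0)]
      = (1/16)[(4) + (-4) + (0) + (0) + (0) + (0) + (0)] = 0/16 = 0
Hence the multiplicities are chi_6: 1. Dimension check: dim(chi_2)*dim(chi_6) = 1*2 = 2 and sum (mult * dim) = 1*2 = 2.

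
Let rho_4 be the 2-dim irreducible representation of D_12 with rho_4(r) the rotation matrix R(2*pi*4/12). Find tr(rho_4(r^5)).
chi_{rho_4}(r^5) = 2*cos(2*pi*4*5/12) = -1

Why: rho_4(r^5) is rotation by angle 2*pi*4*5/12, whose trace is 2*cos(2*pi*4*5/12) = -1.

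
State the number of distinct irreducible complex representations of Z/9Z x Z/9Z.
81

Proof sketch: The number of irreducible complex representations of a finite group equals its number of conjugacy classes. Z/9Z x Z/9Z is abelian of order 81, so every element is its own conjugacy class: 81 classes, so Z/9Z x Z/9Z (order 81) has exactly 81 irreducible complex representations.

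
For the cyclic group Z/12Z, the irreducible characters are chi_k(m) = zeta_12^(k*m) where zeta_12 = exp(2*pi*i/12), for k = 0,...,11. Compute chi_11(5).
chi_11(5) = zeta_12^55 = exp(-5*I*pi/6)

Proof sketch: chi_11(5) = zeta_12^(11*5) = zeta_12^55. Since zeta_12^12 = 1, this equals zeta_12^7 = exp(2*pi*i*7/12) = exp(-5*I*pi/6).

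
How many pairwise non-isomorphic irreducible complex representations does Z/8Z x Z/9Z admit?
72

Argument: The number of irreducible complex representations of a finite group equals its number of conjugacy classes. Z/8Z x Z/9Z is abelian of order 72, so every element is its own conjugacy class: 72 classes, so Z/8Z x Z/9Z (order 72) has exactly 72 irreducible complex representations.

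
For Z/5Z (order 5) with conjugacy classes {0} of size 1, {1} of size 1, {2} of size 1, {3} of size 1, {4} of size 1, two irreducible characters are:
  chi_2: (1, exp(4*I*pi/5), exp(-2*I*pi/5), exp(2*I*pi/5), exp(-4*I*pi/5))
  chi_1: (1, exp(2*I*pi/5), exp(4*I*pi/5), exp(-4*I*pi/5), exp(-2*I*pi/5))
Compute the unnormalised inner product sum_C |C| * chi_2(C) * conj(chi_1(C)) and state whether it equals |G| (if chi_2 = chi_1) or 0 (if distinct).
Sum = 0; so <chi_2, chi_1> = 0 (distinct irreducibles are orthogonal).

Compute term by term over conjugacy classes (|C| * chi_2(C) * conj(chi_1(C))):
  1*(1)*conj(1) + 1*(exp(4*I*pi/5))*conj(exp(2*I*pi/5)) + 1*(exp(-2*I*pi/5))*conj(exp(4*I*pi/5)) + 1*(exp(2*I*pi/5))*conj(exp(-4*I*pi/5)) + 1*(exp(-4*I*pi/5))*conj(exp(-2*I*pi/5))
  = (1) + (exp(2*I*pi/5)) + (exp(4*I*pi/5)) + (exp(-4*I*pi/5)) + (exp(-2*I*pi/5))
  = 0.
(Exp terms are combined using exp(i*s)*conj(exp(i*t)) = exp(i*(s-t)), and sums of them are collapsed using the identity that for every m > 1 the m distinct m-th roots of unity sum to 0, e.g. 1 + exp(2*I*pi/3) + exp(-2*I*pi/3) = 0.)
Dividing by |G| = 5 gives 0/5 = 0, matching the row-orthogonality relation <chi_2, chi_1> = [chi_2 = chi_1].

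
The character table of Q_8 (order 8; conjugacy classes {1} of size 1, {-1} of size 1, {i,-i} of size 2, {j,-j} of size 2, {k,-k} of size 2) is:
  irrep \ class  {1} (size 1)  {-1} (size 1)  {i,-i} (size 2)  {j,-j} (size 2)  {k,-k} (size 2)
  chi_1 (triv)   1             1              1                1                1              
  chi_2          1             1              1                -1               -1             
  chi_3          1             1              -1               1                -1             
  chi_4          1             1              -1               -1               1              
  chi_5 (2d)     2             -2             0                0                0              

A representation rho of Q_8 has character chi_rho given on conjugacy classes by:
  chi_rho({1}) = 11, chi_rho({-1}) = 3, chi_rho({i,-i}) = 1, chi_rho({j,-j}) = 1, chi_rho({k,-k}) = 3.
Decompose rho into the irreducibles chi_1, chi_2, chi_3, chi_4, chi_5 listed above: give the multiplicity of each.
Multiplicities: chi_1: 3, chi_2: 1, chi_3: 1, chi_4: 2, chi_5: 2.

Working: Use <chi_rho, chi> = (1/|G|) sum_C |C| * chi_rho(C) * conj(chi(C)) with |G| = 8 for each irreducible chi in the table:
  <chi_rho, chi_1> = (1/8)[1*(11)*conj(1) + 1*(3)*conj(1) + 2*(1)*conj(1) + 2*(1)*conj(1) + 2*(3)*conj(1)]
      = (1/8)[(11) + (3) + (2) + (2) + (6)] = 24/8 = 3
  <chi_rho, chi_2> = (1/8)[1*(11)*conj(1) + 1*(3)*conj(1) + 2*(1)*conj(1) + 2*(1)*conj(-1) + 2*(3)*conj(-1)]
      = (1/8)[(11) + (3) + (2) + (-2) + (-6)] = 8/8 = 1
  <chi_rho, chi_3> = (1/8)[1*(11)*conj(1) + 1*(3)*conj(1) + 2*(1)*conj(-1) + 2*(1)*conj(1) + 2*(3)*conj(-1)]
      = (1/8)[(11) + (3) + (-2) + (2) + (-6)] = 8/8 = 1
  <chi_rho, chi_4> = (1/8)[1*(11)*conj(1) + 1*(3)*conj(1) + 2*(1)*conj(-1) + 2*(1)*conj(-1) + 2*(3)*conj(1)]
      = (1/8)[(11) + (3) + (-2) + (-2) + (6)] = 16/8 = 2
  <chi_rho, chi_5> = (1/8)[1*(11)*conj(2) + 1*(3)*conj(-2) + 2*(1)*conj(0) + 2*(1)*conj(0) + 2*(3)*conj(0)]
      = (1/8)[(22) + (-6) + (0) + (0) + (0)] = 16/8 = 2
Dimension check: dim(rho) = sum (mult * dim) = 3*1 + 1*1 + 1*1 + 2*1 + 2*2 = 11 = chi_rho(e) = 11.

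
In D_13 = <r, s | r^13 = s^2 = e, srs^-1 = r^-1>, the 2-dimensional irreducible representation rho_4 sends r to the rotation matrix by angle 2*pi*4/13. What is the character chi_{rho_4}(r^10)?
chi_{rho_4}(r^10) = 2*cos(2*pi*4*10/13) = 2*cos(80*pi/13)

Proof sketch: rho_4(r^10) is rotation by angle 2*pi*4*10/13, whose trace is 2*cos(2*pi*4*10/13) = 2*cos(80*pi/13).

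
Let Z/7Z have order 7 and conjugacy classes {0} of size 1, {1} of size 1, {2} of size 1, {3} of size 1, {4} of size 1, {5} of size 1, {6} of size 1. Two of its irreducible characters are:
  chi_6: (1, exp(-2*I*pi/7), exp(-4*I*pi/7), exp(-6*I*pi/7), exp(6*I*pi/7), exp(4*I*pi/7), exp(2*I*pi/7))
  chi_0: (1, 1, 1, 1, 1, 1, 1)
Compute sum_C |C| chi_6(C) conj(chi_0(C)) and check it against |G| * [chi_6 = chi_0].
Sum = 0; so <chi_6, chi_0> = 0 (distinct irreducibles are orthogonal).

Why: Compute term by term over conjugacy classes (|C| * chi_6(C) * conj(chi_0(C))):
  1*(1)*conj(1) + 1*(exp(-2*I*pi/7))*conj(1) + 1*(exp(-4*I*pi/7))*conj(1) + 1*(exp(-6*I*pi/7))*conj(1) + 1*(exp(6*I*pi/7))*conj(1) + 1*(exp(4*I*pi/7))*conj(1) + 1*(exp(2*I*pi/7))*conj(1)
  = (1) + (exp(-2*I*pi/7)) + (exp(-4*I*pi/7)) + (exp(-6*I*pi/7)) + (exp(6*I*pi/7)) + (exp(4*I*pi/7)) + (exp(2*I*pi/7))
  = 0.
(Exp terms are combined using exp(i*s)*conj(exp(i*t)) = exp(i*(s-t)), and sums of them are collapsed using the identity that for every m > 1 the m distinct m-th roots of unity sum to 0, e.g. 1 + exp(2*I*pi/3) + exp(-2*I*pi/3) = 0.)
Dividing by |G| = 7 gives 0/7 = 0, matching the row-orthogonality relation <chi_6, chi_0> = [chi_6 = chi_0].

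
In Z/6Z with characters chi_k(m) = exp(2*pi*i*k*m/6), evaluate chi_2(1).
chi_2(1) = zeta_6^2 = exp(2*I*pi/3)

Solution. chi_2(1) = zeta_6^(2*1) = zeta_6^2. Since zeta_6^6 = 1, this equals zeta_6^2 = exp(2*pi*i*2/6) = exp(2*I*pi/3).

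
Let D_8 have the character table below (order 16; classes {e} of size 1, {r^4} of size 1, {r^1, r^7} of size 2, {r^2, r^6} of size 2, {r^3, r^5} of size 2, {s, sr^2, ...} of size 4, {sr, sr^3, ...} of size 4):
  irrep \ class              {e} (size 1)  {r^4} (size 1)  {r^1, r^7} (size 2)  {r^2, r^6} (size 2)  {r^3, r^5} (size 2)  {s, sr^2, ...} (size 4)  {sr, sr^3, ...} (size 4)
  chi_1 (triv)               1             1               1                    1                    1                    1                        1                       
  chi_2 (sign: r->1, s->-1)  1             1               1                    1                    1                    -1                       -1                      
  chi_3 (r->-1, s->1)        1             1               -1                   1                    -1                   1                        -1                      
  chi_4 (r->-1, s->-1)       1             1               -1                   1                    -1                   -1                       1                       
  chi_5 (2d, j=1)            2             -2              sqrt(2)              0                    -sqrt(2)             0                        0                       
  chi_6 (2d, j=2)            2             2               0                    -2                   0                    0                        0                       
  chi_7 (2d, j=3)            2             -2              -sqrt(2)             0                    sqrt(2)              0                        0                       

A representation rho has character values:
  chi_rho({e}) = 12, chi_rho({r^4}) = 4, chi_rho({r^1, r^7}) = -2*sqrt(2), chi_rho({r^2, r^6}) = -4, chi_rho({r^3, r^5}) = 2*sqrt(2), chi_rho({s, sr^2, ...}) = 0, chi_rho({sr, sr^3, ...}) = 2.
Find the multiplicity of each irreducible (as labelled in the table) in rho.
Multiplicities: chi_1: 1, chi_2: 0, chi_3: 0, chi_4: 1, chi_5: 0, chi_6: 3, chi_7: 2.

Solution. Use <chi_rho, chi> = (1/|G|) sum_C |C| * chi_rho(C) * conj(chi(C)) with |G| = 16 for each irreducible chi in the table:
  <chi_rho, chi_1> = (1/16)[1*(12)*conj(1) + 1*(4)*conj(1) + 2*(-2*sqrt(2))*conj(1) + 2*(-4)*conj(1) + 2*(2*sqrt(2))*conj(1) + 4*(0)*conj(1) + 4*(2)*conj(1)]
      = (1/16)[(12) + (4) + (-4*sqrt(2)) + (-8) + (4*sqrt(2)) + (0) + (8)] = 16/16 = 1
  <chi_rho, chi_2> = (1/16)[1*(12)*conj(1) + 1*(4)*conj(1) + 2*(-2*sqrt(2))*conj(1) + 2*(-4)*conj(1) + 2*(2*sqrt(2))*conj(1) + 4*(0)*conj(-1) + 4*(2)*conj(-1)]
      = (1/16)[(12) + (4) + (-4*sqrt(2)) + (-8) + (4*sqrt(2)) + (0) + (-8)] = 0/16 = 0
  <chi_rho, chi_3> = (1/16)[1*(12)*conj(1) + 1*(4)*conj(1) + 2*(-2*sqrt(2))*conj(-1) + 2*(-4)*conj(1) + 2*(2*sqrt(2))*conj(-1) + 4*(0)*conj(1) + 4*(2)*conj(-1)]
      = (1/16)[(12) + (4) + (4*sqrt(2)) + (-8) + (-4*sqrt(2)) + (0) + (-8)] = 0/16 = 0
  <chi_rho, chi_4> = (1/16)[1*(12)*conj(1) + 1*(4)*conj(1) + 2*(-2*sqrt(2))*conj(-1) + 2*(-4)*conj(1) + 2*(2*sqrt(2))*conj(-1) + 4*(0)*conj(-1) + 4*(2)*conj(1)]
      = (1/16)[(12) + (4) + (4*sqrt(2)) + (-8) + (-4*sqrt(2)) + (0) + (8)] = 16/16 = 1
  <chi_rho, chi_5> = (1/16)[1*(12)*conj(2) + 1*(4)*conj(-2) + 2*(-2*sqrt(2))*conj(sqrt(2)) + 2*(-4)*conj(0) + 2*(2*sqrt(2))*conj(-sqrt(2)) + 4*(0)*conj(0) + 4*(2)*conj(0)]
      = (1/16)[(24) + (-8) + (-8) + (0) + (-8) + (0) + (0)] = 0/16 = 0
  <chi_rho, chi_6> = (1/16)[1*(12)*conj(2) + 1*(4)*conj(2) + 2*(-2*sqrt(2))*conj(0) + 2*(-4)*conj(-2) + 2*(2*sqrt(2))*conj(0) + 4*(0)*conj(0) + 4*(2)*conj(0)]
      = (1/16)[(24) + (8) + (0) + (16) + (0) + (0) + (0)] = 48/16 = 3
  <chi_rho, chi_7> = (1/16)[1*(12)*conj(2) + 1*(4)*conj(-2) + 2*(-2*sqrt(2))*conj(-sqrt(2)) + 2*(-4)*conj(0) + 2*(2*sqrt(2))*conj(sqrt(2)) + 4*(0)*conj(0) + 4*(2)*conj(0)]
      = (1/16)[(24) + (-8) + (8) + (0) + (8) + (0) + (0)] = 32/16 = 2
Dimension check: dim(rho) = sum (mult * dim) = 1*1 + 0*1 + 0*1 + 1*1 + 0*2 + 3*2 + 2*2 = 12 = chi_rho(e) = 12.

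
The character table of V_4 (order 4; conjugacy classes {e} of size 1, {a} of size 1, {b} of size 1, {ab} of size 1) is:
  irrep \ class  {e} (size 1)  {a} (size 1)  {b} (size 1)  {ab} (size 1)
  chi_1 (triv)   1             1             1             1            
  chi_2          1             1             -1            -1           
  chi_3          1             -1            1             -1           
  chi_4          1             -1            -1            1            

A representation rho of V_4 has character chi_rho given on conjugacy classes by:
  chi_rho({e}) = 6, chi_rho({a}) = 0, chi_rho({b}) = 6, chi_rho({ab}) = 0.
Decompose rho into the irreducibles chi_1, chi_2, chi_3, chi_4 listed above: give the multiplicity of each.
Multiplicities: chi_1: 3, chi_2: 0, chi_3: 3, chi_4: 0.

Argument: Use <chi_rho, chi> = (1/|G|) sum_C |C| * chi_rho(C) * conj(chi(C)) with |G| = 4 for each irreducible chi in the table:
  <chi_rho, chi_1> = (1/4)[1*(6)*conj(1) + 1*(0)*conj(1) + 1*(6)*conj(1) + 1*(0)*conj(1)]
      = (1/4)[(6) + (0) + (6) + (0)] = 12/4 = 3
  <chi_rho, chi_2> = (1/4)[1*(6)*conj(1) + 1*(0)*conj(1) + 1*(6)*conj(-1) + 1*(0)*conj(-1)]
      = (1/4)[(6) + (0) + (-6) + (0)] = 0/4 = 0
  <chi_rho, chi_3> = (1/4)[1*(6)*conj(1) + 1*(0)*conj(-1) + 1*(6)*conj(1) + 1*(0)*conj(-1)]
      = (1/4)[(6) + (0) + (6) + (0)] = 12/4 = 3
  <chi_rho, chi_4> = (1/4)[1*(6)*conj(1) + 1*(0)*conj(-1) + 1*(6)*conj(-1) + 1*(0)*conj(1)]
      = (1/4)[(6) + (0) + (-6) + (0)] = 0/4 = 0
Dimension check: dim(rho) = sum (mult * dim) = 3*1 + 0*1 + 3*1 + 0*1 = 6 = chi_rho(e) = 6.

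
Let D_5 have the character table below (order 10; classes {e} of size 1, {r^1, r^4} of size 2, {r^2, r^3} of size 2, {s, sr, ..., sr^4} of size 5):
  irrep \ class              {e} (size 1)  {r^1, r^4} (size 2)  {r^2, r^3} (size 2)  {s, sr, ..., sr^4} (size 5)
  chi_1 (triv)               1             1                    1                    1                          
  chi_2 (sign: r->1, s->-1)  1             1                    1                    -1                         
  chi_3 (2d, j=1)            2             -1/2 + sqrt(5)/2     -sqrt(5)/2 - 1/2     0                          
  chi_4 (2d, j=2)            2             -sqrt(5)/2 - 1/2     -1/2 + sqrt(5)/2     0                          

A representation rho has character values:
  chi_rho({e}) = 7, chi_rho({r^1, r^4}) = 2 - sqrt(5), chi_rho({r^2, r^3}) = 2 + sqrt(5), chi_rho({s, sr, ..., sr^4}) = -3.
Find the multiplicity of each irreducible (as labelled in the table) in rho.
Multiplicities: chi_1: 0, chi_2: 3, chi_3: 0, chi_4: 2.

Explanation: Use <chi_rho, chi> = (1/|G|) sum_C |C| * chi_rho(C) * conj(chi(C)) with |G| = 10 for each irreducible chi in the table:
  <chi_rho, chi_1> = (1/10)[1*(7)*conj(1) + 2*(2 - sqrt(5))*conj(1) + 2*(2 + sqrt(5))*conj(1) + 5*(-3)*conj(1)]
      = (1/10)[(7) + (4 - 2*sqrt(5)) + (4 + 2*sqrt(5)) + (-15)] = 0/10 = 0
  <chi_rho, chi_2> = (1/10)[1*(7)*conj(1) + 2*(2 - sqrt(5))*conj(1) + 2*(2 + sqrt(5))*conj(1) + 5*(-3)*conj(-1)]
      = (1/10)[(7) + (4 - 2*sqrt(5)) + (4 + 2*sqrt(5)) + (15)] = 30/10 = 3
  <chi_rho, chi_3> = (1/10)[1*(7)*conj(2) + 2*(2 - sqrt(5))*conj(-1/2 + sqrt(5)/2) + 2*(2 + sqrt(5))*conj(-sqrt(5)/2 - 1/2) + 5*(-3)*conj(0)]
      = (1/10)[(14) + (-7 + 3*sqrt(5)) + (-7 - 3*sqrt(5)) + (0)] = 0/10 = 0
  <chi_rho, chi_4> = (1/10)[1*(7)*conj(2) + 2*(2 - sqrt(5))*conj(-sqrt(5)/2 - 1/2) + 2*(2 + sqrt(5))*conj(-1/2 + sqrt(5)/2) + 5*(-3)*conj(0)]
      = (1/10)[(14) + (3 - sqrt(5)) + (sqrt(5) + 3) + (0)] = 20/10 = 2
Dimension check: dim(rho) = sum (mult * dim) = 0*1 + 3*1 + 0*2 + 2*2 = 7 = chi_rho(e) = 7.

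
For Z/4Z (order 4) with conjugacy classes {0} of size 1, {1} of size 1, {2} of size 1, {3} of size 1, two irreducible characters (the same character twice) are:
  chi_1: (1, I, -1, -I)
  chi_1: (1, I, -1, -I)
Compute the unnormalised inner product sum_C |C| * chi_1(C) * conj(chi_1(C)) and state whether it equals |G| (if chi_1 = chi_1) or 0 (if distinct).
Sum = 4 = |G| = 4; so <chi_1, chi_1> = 1 (norm-1 confirms irreducibility).

Reasoning: Compute term by term over conjugacy classes (|C| * chi_1(C) * conj(chi_1(C))):
  1*(1)*conj(1) + 1*(I)*conj(I) + 1*(-1)*conj(-1) + 1*(-I)*conj(-I)
  = (1) + (1) + (1) + (1)
  = 4.
(Exp terms are combined using exp(i*s)*conj(exp(i*t)) = exp(i*(s-t)), and sums of them are collapsed using the identity that for every m > 1 the m distinct m-th roots of unity sum to 0, e.g. 1 + exp(2*I*pi/3) + exp(-2*I*pi/3) = 0.)
Dividing by |G| = 4 gives 4/4 = 1, matching the row-orthogonality relation <chi_1, chi_1> = [chi_1 = chi_1].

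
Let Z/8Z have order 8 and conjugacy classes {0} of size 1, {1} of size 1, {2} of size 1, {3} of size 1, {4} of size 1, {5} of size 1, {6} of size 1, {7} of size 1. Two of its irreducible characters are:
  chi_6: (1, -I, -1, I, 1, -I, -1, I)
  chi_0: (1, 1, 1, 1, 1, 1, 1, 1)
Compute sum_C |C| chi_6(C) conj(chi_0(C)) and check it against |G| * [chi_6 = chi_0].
Sum = 0; so <chi_6, chi_0> = 0 (distinct irreducibles are orthogonal).

Reasoning: Compute term by term over conjugacy classes (|C| * chi_6(C) * conj(chi_0(C))):
  1*(1)*conj(1) + 1*(-I)*conj(1) + 1*(-1)*conj(1) + 1*(I)*conj(1) + 1*(1)*conj(1) + 1*(-I)*conj(1) + 1*(-1)*conj(1) + 1*(I)*conj(1)
  = (1) + (-I) + (-1) + (I) + (1) + (-I) + (-1) + (I)
  = 0.
(Exp terms are combined using exp(i*s)*conj(exp(i*t)) = exp(i*(s-t)), and sums of them are collapsed using the identity that for every m > 1 the m distinct m-th roots of unity sum to 0, e.g. 1 + exp(2*I*pi/3) + exp(-2*I*pi/3) = 0.)
Dividing by |G| = 8 gives 0/8 = 0, matching the row-orthogonality relation <chi_6, chi_0> = [chi_6 = chi_0].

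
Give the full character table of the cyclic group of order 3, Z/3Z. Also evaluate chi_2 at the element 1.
Character table of Z/3Z (irreps indexed chi_0,...,chi_2 with chi_k(m) = zeta_3^(k*m), zeta_3 = exp(2*pi*i/3)):
  irrep \ class  {0} (size 1)  {1} (size 1)    {2} (size 1)  
  chi_0          1             1               1             
  chi_1          1             exp(2*I*pi/3)   exp(-2*I*pi/3)
  chi_2          1             exp(-2*I*pi/3)  exp(2*I*pi/3) 

Spot check: chi_2(1) = zeta_3^(2*1) = zeta_3^2 = exp(-2*I*pi/3).

Justification: Z/3Z is abelian, so all 3 irreducible complex representations are 1-dimensional. They are given by chi_k(m) = zeta_3^(k*m) for k = 0,...,2. Row orthogonality: sum_m chi_k(m) conj(chi_l(m)) = 3 * [k = l].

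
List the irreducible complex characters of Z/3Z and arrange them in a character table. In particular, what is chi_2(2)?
Character table of Z/3Z (irreps indexed chi_0,...,chi_2 with chi_k(m) = zeta_3^(k*m), zeta_3 = exp(2*pi*i/3)):
  irrep \ class  {0} (size 1)  {1} (size 1)    {2} (size 1)  
  chi_0          1             1               1             
  chi_1          1             exp(2*I*pi/3)   exp(-2*I*pi/3)
  chi_2          1             exp(-2*I*pi/3)  exp(2*I*pi/3) 

Spot check: chi_2(2) = zeta_3^(2*2) = zeta_3^4 = exp(2*I*pi/3).

Z/3Z is abelian, so all 3 irreducible complex representations are 1-dimensional. They are given by chi_k(m) = zeta_3^(k*m) for k = 0,...,2. Row orthogonality: sum_m chi_k(m) conj(chi_l(m)) = 3 * [k = l].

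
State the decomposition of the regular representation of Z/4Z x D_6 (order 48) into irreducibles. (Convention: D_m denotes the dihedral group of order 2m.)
Each irreducible V_i of dimension d_i appears with multiplicity d_i, i.e. rho_reg = (direct sum over all irreducibles V_i) d_i V_i. The irreducible dimensions for Z/4Z x D_6 are 1, 1, 1, 1, 1, 1, 1, 1, 1, 1, 1, 1, 1, 1, 1, 1, 2, 2, 2, 2, 2, 2, 2, 2: 16 irreducibles of dimension 1, each with multiplicity 1; 8 irreducibles of dimension 2, each with multiplicity 2. Total dimension 16*1*1 + 8*2*2 = 48 = |G|.

Argument: General theorem: in the regular representation of a finite group G, each irreducible appears with multiplicity equal to its dimension. Check: dim(rho_reg) = sum d_i^2 = 1 + 1 + 1 + 1 + 1 + 1 + 1 + 1 + 1 + 1 + 1 + 1 + 1 + 1 + 1 + 1 + 4 + 4 + 4 + 4 + 4 + 4 + 4 + 4 = 48 = |G|.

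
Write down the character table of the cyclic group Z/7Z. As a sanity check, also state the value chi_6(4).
Character table of Z/7Z (irreps indexed chi_0,...,chi_6 with chi_k(m) = zeta_7^(k*m), zeta_7 = exp(2*pi*i/7)):
  irrep \ class  {0} (size 1)  {1} (size 1)    {2} (size 1)    {3} (size 1)    {4} (size 1)    {5} (size 1)    {6} (size 1)  
  chi_0          1             1               1               1               1               1               1             
  chi_1          1             exp(2*I*pi/7)   exp(4*I*pi/7)   exp(6*I*pi/7)   exp(-6*I*pi/7)  exp(-4*I*pi/7)  exp(-2*I*pi/7)
  chi_2          1             exp(4*I*pi/7)   exp(-6*I*pi/7)  exp(-2*I*pi/7)  exp(2*I*pi/7)   exp(6*I*pi/7)   exp(-4*I*pi/7)
  chi_3          1             exp(6*I*pi/7)   exp(-2*I*pi/7)  exp(4*I*pi/7)   exp(-4*I*pi/7)  exp(2*I*pi/7)   exp(-6*I*pi/7)
  chi_4          1             exp(-6*I*pi/7)  exp(2*I*pi/7)   exp(-4*I*pi/7)  exp(4*I*pi/7)   exp(-2*I*pi/7)  exp(6*I*pi/7) 
  chi_5          1             exp(-4*I*pi/7)  exp(6*I*pi/7)   exp(2*I*pi/7)   exp(-2*I*pi/7)  exp(-6*I*pi/7)  exp(4*I*pi/7) 
  chi_6          1             exp(-2*I*pi/7)  exp(-4*I*pi/7)  exp(-6*I*pi/7)  exp(6*I*pi/7)   exp(4*I*pi/7)   exp(2*I*pi/7) 

Spot check: chi_6(4) = zeta_7^(6*4) = zeta_7^24 = exp(6*I*pi/7).

Z/7Z is abelian, so all 7 irreducible complex representations are 1-dimensional. They are given by chi_k(m) = zeta_7^(k*m) for k = 0,...,6. Row orthogonality: sum_m chi_k(m) conj(chi_l(m)) = 7 * [k = l].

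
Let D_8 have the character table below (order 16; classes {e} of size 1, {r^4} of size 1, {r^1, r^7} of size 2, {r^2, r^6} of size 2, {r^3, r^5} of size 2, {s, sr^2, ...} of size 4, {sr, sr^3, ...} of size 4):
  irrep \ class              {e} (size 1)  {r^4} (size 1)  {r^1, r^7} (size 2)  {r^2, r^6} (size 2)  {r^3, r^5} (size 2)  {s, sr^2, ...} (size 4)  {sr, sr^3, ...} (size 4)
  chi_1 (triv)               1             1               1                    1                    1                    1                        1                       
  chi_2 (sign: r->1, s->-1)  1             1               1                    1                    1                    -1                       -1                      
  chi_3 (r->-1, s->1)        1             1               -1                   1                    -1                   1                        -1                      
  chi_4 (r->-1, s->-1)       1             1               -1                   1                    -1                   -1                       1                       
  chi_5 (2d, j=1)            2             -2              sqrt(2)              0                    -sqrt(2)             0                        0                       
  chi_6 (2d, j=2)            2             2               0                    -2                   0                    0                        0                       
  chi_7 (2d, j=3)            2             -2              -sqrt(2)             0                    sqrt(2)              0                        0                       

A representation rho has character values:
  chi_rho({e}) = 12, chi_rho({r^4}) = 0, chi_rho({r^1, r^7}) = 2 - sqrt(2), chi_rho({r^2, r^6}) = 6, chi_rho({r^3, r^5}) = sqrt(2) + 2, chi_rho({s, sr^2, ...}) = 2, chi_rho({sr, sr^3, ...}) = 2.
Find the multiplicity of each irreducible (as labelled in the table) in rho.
Multiplicities: chi_1: 3, chi_2: 1, chi_3: 1, chi_4: 1, chi_5: 1, chi_6: 0, chi_7: 2.

Argument: Use <chi_rho, chi> = (1/|G|) sum_C |C| * chi_rho(C) * conj(chi(C)) with |G| = 16 for each irreducible chi in the table:
  <chi_rho, chi_1> = (1/16)[1*(12)*conj(1) + 1*(0)*conj(1) + 2*(2 - sqrt(2))*conj(1) + 2*(6)*conj(1) + 2*(sqrt(2) + 2)*conj(1) + 4*(2)*conj(1) + 4*(2)*conj(1)]
      = (1/16)[(12) + (0) + (4 - 2*sqrt(2)) + (12) + (2*sqrt(2) + 4) + (8) + (8)] = 48/16 = 3
  <chi_rho, chi_2> = (1/16)[1*(12)*conj(1) + 1*(0)*conj(1) + 2*(2 - sqrt(2))*conj(1) + 2*(6)*conj(1) + 2*(sqrt(2) + 2)*conj(1) + 4*(2)*conj(-1) + 4*(2)*conj(-1)]
      = (1/16)[(12) + (0) + (4 - 2*sqrt(2)) + (12) + (2*sqrt(2) + 4) + (-8) + (-8)] = 16/16 = 1
  <chi_rho, chi_3> = (1/16)[1*(12)*conj(1) + 1*(0)*conj(1) + 2*(2 - sqrt(2))*conj(-1) + 2*(6)*conj(1) + 2*(sqrt(2) + 2)*conj(-1) + 4*(2)*conj(1) + 4*(2)*conj(-1)]
      = (1/16)[(12) + (0) + (-4 + 2*sqrt(2)) + (12) + (-4 - 2*sqrt(2)) + (8) + (-8)] = 16/16 = 1
  <chi_rho, chi_4> = (1/16)[1*(12)*conj(1) + 1*(0)*conj(1) + 2*(2 - sqrt(2))*conj(-1) + 2*(6)*conj(1) + 2*(sqrt(2) + 2)*conj(-1) + 4*(2)*conj(-1) + 4*(2)*conj(1)]
      = (1/16)[(12) + (0) + (-4 + 2*sqrt(2)) + (12) + (-4 - 2*sqrt(2)) + (-8) + (8)] = 16/16 = 1
  <chi_rho, chi_5> = (1/16)[1*(12)*conj(2) + 1*(0)*conj(-2) + 2*(2 - sqrt(2))*conj(sqrt(2)) + 2*(6)*conj(0) + 2*(sqrt(2) + 2)*conj(-sqrt(2)) + 4*(2)*conj(0) + 4*(2)*conj(0)]
      = (1/16)[(24) + (0) + (-4 + 4*sqrt(2)) + (0) + (-4*sqrt(2) - 4) + (0) + (0)] = 16/16 = 1
  <chi_rho, chi_6> = (1/16)[1*(12)*conj(2) + 1*(0)*conj(2) + 2*(2 - sqrt(2))*conj(0) + 2*(6)*conj(-2) + 2*(sqrt(2) + 2)*conj(0) + 4*(2)*conj(0) + 4*(2)*conj(0)]
      = (1/16)[(24) + (0) + (0) + (-24) + (0) + (0) + (0)] = 0/16 = 0
  <chi_rho, chi_7> = (1/16)[1*(12)*conj(2) + 1*(0)*conj(-2) + 2*(2 - sqrt(2))*conj(-sqrt(2)) + 2*(6)*conj(0) + 2*(sqrt(2) + 2)*conj(sqrt(2)) + 4*(2)*conj(0) + 4*(2)*conj(0)]
      = (1/16)[(24) + (0) + (4 - 4*sqrt(2)) + (0) + (4 + 4*sqrt(2)) + (0) + (0)] = 32/16 = 2
Dimension check: dim(rho) = sum (mult * dim) = 3*1 + 1*1 + 1*1 + 1*1 + 1*2 + 0*2 + 2*2 = 12 = chi_rho(e) = 12.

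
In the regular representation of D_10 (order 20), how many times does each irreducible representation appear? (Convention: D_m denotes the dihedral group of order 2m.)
Each irreducible V_i of dimension d_i appears with multiplicity d_i, i.e. rho_reg = (direct sum over all irreducibles V_i) d_i V_i. The irreducible dimensions for D_10 are 1, 1, 1, 1, 2, 2, 2, 2: 4 irreducibles of dimension 1, each with multiplicity 1; 4 irreducibles of dimension 2, each with multiplicity 2. Total dimension 4*1*1 + 4*2*2 = 20 = |G|.

Proof sketch: General theorem: in the regular representation of a finite group G, each irreducible appears with multiplicity equal to its dimension. Check: dim(rho_reg) = sum d_i^2 = 1 + 1 + 1 + 1 + 4 + 4 + 4 + 4 = 20 = |G|.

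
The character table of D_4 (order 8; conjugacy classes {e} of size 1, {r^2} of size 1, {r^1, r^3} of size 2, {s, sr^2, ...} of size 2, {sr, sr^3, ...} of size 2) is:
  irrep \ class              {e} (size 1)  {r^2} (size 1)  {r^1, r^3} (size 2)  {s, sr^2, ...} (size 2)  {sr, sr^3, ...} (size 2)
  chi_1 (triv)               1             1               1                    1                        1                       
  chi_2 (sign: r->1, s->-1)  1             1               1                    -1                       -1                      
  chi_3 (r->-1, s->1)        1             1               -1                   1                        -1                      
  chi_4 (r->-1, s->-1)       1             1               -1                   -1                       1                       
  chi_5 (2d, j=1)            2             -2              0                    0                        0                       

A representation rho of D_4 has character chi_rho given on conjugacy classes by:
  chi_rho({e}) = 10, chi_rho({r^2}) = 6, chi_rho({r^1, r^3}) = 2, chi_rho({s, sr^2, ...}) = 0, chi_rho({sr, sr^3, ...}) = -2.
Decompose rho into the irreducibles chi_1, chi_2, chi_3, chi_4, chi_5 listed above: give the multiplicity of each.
Multiplicities: chi_1: 2, chi_2: 3, chi_3: 2, chi_4: 1, chi_5: 1.

Why: Use <chi_rho, chi> = (1/|G|) sum_C |C| * chi_rho(C) * conj(chi(C)) with |G| = 8 for each irreducible chi in the table:
  <chi_rho, chi_1> = (1/8)[1*(10)*conj(1) + 1*(6)*conj(1) + 2*(2)*conj(1) + 2*(0)*conj(1) + 2*(-2)*conj(1)]
      = (1/8)[(10) + (6) + (4) + (0) + (-4)] = 16/8 = 2
  <chi_rho, chi_2> = (1/8)[1*(10)*conj(1) + 1*(6)*conj(1) + 2*(2)*conj(1) + 2*(0)*conj(-1) + 2*(-2)*conj(-1)]
      = (1/8)[(10) + (6) + (4) + (0) + (4)] = 24/8 = 3
  <chi_rho, chi_3> = (1/8)[1*(10)*conj(1) + 1*(6)*conj(1) + 2*(2)*conj(-1) + 2*(0)*conj(1) + 2*(-2)*conj(-1)]
      = (1/8)[(10) + (6) + (-4) + (0) + (4)] = 16/8 = 2
  <chi_rho, chi_4> = (1/8)[1*(10)*conj(1) + 1*(6)*conj(1) + 2*(2)*conj(-1) + 2*(0)*conj(-1) + 2*(-2)*conj(1)]
      = (1/8)[(10) + (6) + (-4) + (0) + (-4)] = 8/8 = 1
  <chi_rho, chi_5> = (1/8)[1*(10)*conj(2) + 1*(6)*conj(-2) + 2*(2)*conj(0) + 2*(0)*conj(0) + 2*(-2)*conj(0)]
      = (1/8)[(20) + (-12) + (0) + (0) + (0)] = 8/8 = 1
Dimension check: dim(rho) = sum (mult * dim) = 2*1 + 3*1 + 2*1 + 1*1 + 1*2 = 10 = chi_rho(e) = 10.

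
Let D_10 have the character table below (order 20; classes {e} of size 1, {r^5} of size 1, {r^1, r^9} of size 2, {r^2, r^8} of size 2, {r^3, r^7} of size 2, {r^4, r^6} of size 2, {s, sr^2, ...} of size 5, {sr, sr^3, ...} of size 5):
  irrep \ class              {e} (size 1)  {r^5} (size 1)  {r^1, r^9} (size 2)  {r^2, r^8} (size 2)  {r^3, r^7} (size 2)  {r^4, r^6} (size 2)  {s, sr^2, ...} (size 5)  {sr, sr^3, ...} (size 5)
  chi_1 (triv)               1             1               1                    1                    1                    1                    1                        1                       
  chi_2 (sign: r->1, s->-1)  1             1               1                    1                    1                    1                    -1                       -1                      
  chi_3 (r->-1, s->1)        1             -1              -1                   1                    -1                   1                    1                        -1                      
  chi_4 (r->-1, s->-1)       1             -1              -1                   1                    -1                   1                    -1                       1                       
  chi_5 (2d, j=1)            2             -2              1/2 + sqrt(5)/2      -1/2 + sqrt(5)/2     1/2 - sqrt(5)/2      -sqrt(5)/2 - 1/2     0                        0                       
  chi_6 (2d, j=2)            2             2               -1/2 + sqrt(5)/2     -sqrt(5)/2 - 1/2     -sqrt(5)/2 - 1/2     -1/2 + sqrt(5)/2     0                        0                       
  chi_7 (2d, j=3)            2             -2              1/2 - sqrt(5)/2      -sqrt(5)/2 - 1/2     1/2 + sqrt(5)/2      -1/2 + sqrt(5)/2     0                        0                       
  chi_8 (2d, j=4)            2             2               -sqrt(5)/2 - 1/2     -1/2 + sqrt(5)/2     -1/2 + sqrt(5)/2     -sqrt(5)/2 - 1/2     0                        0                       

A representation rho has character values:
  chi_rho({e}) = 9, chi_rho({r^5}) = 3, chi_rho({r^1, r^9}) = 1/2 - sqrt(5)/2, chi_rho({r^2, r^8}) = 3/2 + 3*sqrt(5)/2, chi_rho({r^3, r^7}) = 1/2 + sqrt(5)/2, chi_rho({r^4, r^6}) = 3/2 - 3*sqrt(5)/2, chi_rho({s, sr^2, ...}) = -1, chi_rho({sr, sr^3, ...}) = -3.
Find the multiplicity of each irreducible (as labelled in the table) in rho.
Multiplicities: chi_1: 0, chi_2: 2, chi_3: 1, chi_4: 0, chi_5: 1, chi_6: 0, chi_7: 0, chi_8: 2.

Justification: Use <chi_rho, chi> = (1/|G|) sum_C |C| * chi_rho(C) * conj(chi(C)) with |G| = 20 for each irreducible chi in the table:
  <chi_rho, chi_1> = (1/20)[1*(9)*conj(1) + 1*(3)*conj(1) + 2*(1/2 - sqrt(5)/2)*conj(1) + 2*(3/2 + 3*sqrt(5)/2)*conj(1) + 2*(1/2 + sqrt(5)/2)*conj(1) + 2*(3/2 - 3*sqrt(5)/2)*conj(1) + 5*(-1)*conj(1) + 5*(-3)*conj(1)]
      = (1/20)[(9) + (3) + (1 - sqrt(5)) + (3 + 3*sqrt(5)) + (1 + sqrt(5)) + (3 - 3*sqrt(5)) + (-5) + (-15)] = 0/20 = 0
  <chi_rho, chi_2> = (1/20)[1*(9)*conj(1) + 1*(3)*conj(1) + 2*(1/2 - sqrt(5)/2)*conj(1) + 2*(3/2 + 3*sqrt(5)/2)*conj(1) + 2*(1/2 + sqrt(5)/2)*conj(1) + 2*(3/2 - 3*sqrt(5)/2)*conj(1) + 5*(-1)*conj(-1) + 5*(-3)*conj(-1)]
      = (1/20)[(9) + (3) + (1 - sqrt(5)) + (3 + 3*sqrt(5)) + (1 + sqrt(5)) + (3 - 3*sqrt(5)) + (5) + (15)] = 40/20 = 2
  <chi_rho, chi_3> = (1/20)[1*(9)*conj(1) + 1*(3)*conj(-1) + 2*(1/2 - sqrt(5)/2)*conj(-1) + 2*(3/2 + 3*sqrt(5)/2)*conj(1) + 2*(1/2 + sqrt(5)/2)*conj(-1) + 2*(3/2 - 3*sqrt(5)/2)*conj(1) + 5*(-1)*conj(1) + 5*(-3)*conj(-1)]
      = (1/20)[(9) + (-3) + (-1 + sqrt(5)) + (3 + 3*sqrt(5)) + (-sqrt(5) - 1) + (3 - 3*sqrt(5)) + (-5) + (15)] = 20/20 = 1
  <chi_rho, chi_4> = (1/20)[1*(9)*conj(1) + 1*(3)*conj(-1) + 2*(1/2 - sqrt(5)/2)*conj(-1) + 2*(3/2 + 3*sqrt(5)/2)*conj(1) + 2*(1/2 + sqrt(5)/2)*conj(-1) + 2*(3/2 - 3*sqrt(5)/2)*conj(1) + 5*(-1)*conj(-1) + 5*(-3)*conj(1)]
      = (1/20)[(9) + (-3) + (-1 + sqrt(5)) + (3 + 3*sqrt(5)) + (-sqrt(5) - 1) + (3 - 3*sqrt(5)) + (5) + (-15)] = 0/20 = 0
  <chi_rho, chi_5> = (1/20)[1*(9)*conj(2) + 1*(3)*conj(-2) + 2*(1/2 - sqrt(5)/2)*conj(1/2 + sqrt(5)/2) + 2*(3/2 + 3*sqrt(5)/2)*conj(-1/2 + sqrt(5)/2) + 2*(1/2 + sqrt(5)/2)*conj(1/2 - sqrt(5)/2) + 2*(3/2 - 3*sqrt(5)/2)*conj(-sqrt(5)/2 - 1/2) + 5*(-1)*conj(0) + 5*(-3)*conj(0)]
      = (1/20)[(18) + (-6) + (-2) + (6) + (-2) + (6) + (0) + (0)] = 20/20 = 1
  <chi_rho, chi_6> = (1/20)[1*(9)*conj(2) + 1*(3)*conj(2) + 2*(1/2 - sqrt(5)/2)*conj(-1/2 + sqrt(5)/2) + 2*(3/2 + 3*sqrt(5)/2)*conj(-sqrt(5)/2 - 1/2) + 2*(1/2 + sqrt(5)/2)*conj(-sqrt(5)/2 - 1/2) + 2*(3/2 - 3*sqrt(5)/2)*conj(-1/2 + sqrt(5)/2) + 5*(-1)*conj(0) + 5*(-3)*conj(0)]
      = (1/20)[(18) + (6) + (-3 + sqrt(5)) + (-9 - 3*sqrt(5)) + (-3 - sqrt(5)) + (-9 + 3*sqrt(5)) + (0) + (0)] = 0/20 = 0
  <chi_rho, chi_7> = (1/20)[1*(9)*conj(2) + 1*(3)*conj(-2) + 2*(1/2 - sqrt(5)/2)*conj(1/2 - sqrt(5)/2) + 2*(3/2 + 3*sqrt(5)/2)*conj(-sqrt(5)/2 - 1/2) + 2*(1/2 + sqrt(5)/2)*conj(1/2 + sqrt(5)/2) + 2*(3/2 - 3*sqrt(5)/2)*conj(-1/2 + sqrt(5)/2) + 5*(-1)*conj(0) + 5*(-3)*conj(0)]
      = (1/20)[(18) + (-6) + (3 - sqrt(5)) + (-9 - 3*sqrt(5)) + (sqrt(5) + 3) + (-9 + 3*sqrt(5)) + (0) + (0)] = 0/20 = 0
  <chi_rho, chi_8> = (1/20)[1*(9)*conj(2) + 1*(3)*conj(2) + 2*(1/2 - sqrt(5)/2)*conj(-sqrt(5)/2 - 1/2) + 2*(3/2 + 3*sqrt(5)/2)*conj(-1/2 + sqrt(5)/2) + 2*(1/2 + sqrt(5)/2)*conj(-1/2 + sqrt(5)/2) + 2*(3/2 - 3*sqrt(5)/2)*conj(-sqrt(5)/2 - 1/2) + 5*(-1)*conj(0) + 5*(-3)*conj(0)]
      = (1/20)[(18) + (6) + (2) + (6) + (2) + (6) + (0) + (0)] = 40/20 = 2
Dimension check: dim(rho) = sum (mult * dim) = 0*1 + 2*1 + 1*1 + 0*1 + 1*2 + 0*2 + 0*2 + 2*2 = 9 = chi_rho(e) = 9.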